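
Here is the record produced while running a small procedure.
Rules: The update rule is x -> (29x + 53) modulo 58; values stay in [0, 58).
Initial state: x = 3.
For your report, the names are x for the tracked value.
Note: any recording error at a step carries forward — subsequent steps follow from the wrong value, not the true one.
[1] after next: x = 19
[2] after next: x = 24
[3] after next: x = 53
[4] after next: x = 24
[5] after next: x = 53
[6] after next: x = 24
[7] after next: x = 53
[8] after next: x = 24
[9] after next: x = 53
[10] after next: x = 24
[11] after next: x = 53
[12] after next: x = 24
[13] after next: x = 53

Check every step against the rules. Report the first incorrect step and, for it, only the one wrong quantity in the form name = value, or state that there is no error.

step 1, x = 24

1. x = (29*3 + 53) mod 58 = 24 (a discrepancy with the record)
The earliest wrong entry is at step 1: it should read x = 24.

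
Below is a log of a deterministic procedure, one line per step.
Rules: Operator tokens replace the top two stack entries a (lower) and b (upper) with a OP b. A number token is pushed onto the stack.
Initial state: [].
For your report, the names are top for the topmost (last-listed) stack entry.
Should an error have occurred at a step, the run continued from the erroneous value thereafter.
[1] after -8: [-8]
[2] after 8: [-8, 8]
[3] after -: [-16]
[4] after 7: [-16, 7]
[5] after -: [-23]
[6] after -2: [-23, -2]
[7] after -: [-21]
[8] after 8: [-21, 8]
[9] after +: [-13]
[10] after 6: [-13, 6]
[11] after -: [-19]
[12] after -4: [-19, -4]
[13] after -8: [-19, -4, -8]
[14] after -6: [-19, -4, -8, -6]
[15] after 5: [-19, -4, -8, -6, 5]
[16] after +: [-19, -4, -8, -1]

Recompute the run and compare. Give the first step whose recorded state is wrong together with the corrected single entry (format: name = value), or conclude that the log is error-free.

Recomputing the run from the initial state:
step 1: [-8]
step 2: [-8, 8]
step 3: [-16]
step 4: [-16, 7]
step 5: [-23]
step 6: [-23, -2]
step 7: [-21]
step 8: [-21, 8]
step 9: [-13]
step 10: [-13, 6]
step 11: [-19]
step 12: [-19, -4]
step 13: [-19, -4, -8]
step 14: [-19, -4, -8, -6]
step 15: [-19, -4, -8, -6, 5]
step 16: [-19, -4, -8, -1]
This matches the log at every step.

no error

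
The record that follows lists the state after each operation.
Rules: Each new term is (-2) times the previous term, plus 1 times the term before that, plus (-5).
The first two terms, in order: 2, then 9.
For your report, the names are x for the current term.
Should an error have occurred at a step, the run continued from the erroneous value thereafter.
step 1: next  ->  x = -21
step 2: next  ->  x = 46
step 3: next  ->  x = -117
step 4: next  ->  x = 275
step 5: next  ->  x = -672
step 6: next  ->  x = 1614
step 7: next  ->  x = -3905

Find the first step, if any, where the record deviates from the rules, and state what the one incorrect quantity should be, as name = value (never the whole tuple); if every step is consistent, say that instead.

step 3, x = -118

1. x = -2*(9) + (1)*(2) + (-5) = -21 (verified)
2. x = -2*(-21) + (1)*(9) + (-5) = 46 (confirmed correct)
3. x = -2*(46) + (1)*(-21) + (-5) = -118 (this is not what the record shows)
The audit stops at step 3: the recorded entry is wrong and should be x = -118.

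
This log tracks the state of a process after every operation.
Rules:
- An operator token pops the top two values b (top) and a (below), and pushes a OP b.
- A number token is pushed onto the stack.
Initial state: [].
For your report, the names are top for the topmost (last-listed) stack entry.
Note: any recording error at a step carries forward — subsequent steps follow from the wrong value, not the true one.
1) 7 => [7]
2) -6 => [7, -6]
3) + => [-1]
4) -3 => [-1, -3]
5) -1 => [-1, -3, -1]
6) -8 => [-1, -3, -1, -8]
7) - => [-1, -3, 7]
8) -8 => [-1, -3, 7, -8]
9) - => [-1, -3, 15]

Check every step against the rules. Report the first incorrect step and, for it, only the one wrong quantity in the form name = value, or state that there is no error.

Recomputing the run from the initial state:
step 1: [7]
step 2: [7, -6]
step 3: [1]
step 4: [1, -3]
step 5: [1, -3, -1]
step 6: [1, -3, -1, -8]
step 7: [1, -3, 7]
step 8: [1, -3, 7, -8]
step 9: [1, -3, 15]
The first disagreement with the log is at step 3, where the value should be top = 1.

step 3, top = 1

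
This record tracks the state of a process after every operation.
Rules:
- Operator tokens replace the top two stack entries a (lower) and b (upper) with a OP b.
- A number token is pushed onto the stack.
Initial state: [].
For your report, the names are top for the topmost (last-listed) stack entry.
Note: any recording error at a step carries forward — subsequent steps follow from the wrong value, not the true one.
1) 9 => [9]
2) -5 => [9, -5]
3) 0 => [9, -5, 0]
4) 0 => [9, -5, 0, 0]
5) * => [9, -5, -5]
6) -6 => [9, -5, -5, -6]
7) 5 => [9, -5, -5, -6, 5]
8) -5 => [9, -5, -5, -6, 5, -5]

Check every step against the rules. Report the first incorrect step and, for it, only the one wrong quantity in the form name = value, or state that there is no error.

Recomputing the run from the initial state:
step 1: [9]
step 2: [9, -5]
step 3: [9, -5, 0]
step 4: [9, -5, 0, 0]
step 5: [9, -5, 0]
step 6: [9, -5, 0, -6]
step 7: [9, -5, 0, -6, 5]
step 8: [9, -5, 0, -6, 5, -5]
The first disagreement with the record is at step 5, where the value should be top = 0.

step 5, top = 0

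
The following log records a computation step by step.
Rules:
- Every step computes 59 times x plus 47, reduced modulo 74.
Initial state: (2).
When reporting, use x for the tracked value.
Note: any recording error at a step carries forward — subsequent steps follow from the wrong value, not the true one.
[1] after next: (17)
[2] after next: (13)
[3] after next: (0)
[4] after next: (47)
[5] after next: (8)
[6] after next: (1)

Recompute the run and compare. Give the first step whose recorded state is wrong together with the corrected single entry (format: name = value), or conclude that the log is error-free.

step 2, x = 14

Recomputing the run from the initial state:
step 1: x = 17
step 2: x = 14
step 3: x = 59
step 4: x = 50
step 5: x = 37
step 6: x = 10
The first disagreement with the log is at step 2, where the value should be x = 14.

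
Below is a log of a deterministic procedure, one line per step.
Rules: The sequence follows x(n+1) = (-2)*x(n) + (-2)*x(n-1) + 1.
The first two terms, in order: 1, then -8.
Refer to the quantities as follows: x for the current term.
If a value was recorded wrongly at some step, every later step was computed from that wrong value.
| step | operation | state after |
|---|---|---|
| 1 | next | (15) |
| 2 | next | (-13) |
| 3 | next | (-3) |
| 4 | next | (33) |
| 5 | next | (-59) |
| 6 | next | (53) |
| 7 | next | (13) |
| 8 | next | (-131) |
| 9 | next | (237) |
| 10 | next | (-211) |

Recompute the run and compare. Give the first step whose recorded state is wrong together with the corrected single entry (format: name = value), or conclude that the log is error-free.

no error

Step 1: x = -2*(-8) + (-2)*(1) + (1) = 15 — no discrepancy.
Step 2: x = -2*(15) + (-2)*(-8) + (1) = -13 — checks out.
Step 3: x = -2*(-13) + (-2)*(15) + (1) = -3 — no discrepancy.
Step 4: x = -2*(-3) + (-2)*(-13) + (1) = 33 — confirmed correct.
Step 5: x = -2*(33) + (-2)*(-3) + (1) = -59 — same as recorded.
Step 6: x = -2*(-59) + (-2)*(33) + (1) = 53 — same as recorded.
Step 7: x = -2*(53) + (-2)*(-59) + (1) = 13 — same as recorded.
Step 8: x = -2*(13) + (-2)*(53) + (1) = -131 — exactly as logged.
Step 9: x = -2*(-131) + (-2)*(13) + (1) = 237 — confirmed correct.
Step 10: x = -2*(237) + (-2)*(-131) + (1) = -211 — agrees with the log.
Each recorded entry agrees with the recomputation.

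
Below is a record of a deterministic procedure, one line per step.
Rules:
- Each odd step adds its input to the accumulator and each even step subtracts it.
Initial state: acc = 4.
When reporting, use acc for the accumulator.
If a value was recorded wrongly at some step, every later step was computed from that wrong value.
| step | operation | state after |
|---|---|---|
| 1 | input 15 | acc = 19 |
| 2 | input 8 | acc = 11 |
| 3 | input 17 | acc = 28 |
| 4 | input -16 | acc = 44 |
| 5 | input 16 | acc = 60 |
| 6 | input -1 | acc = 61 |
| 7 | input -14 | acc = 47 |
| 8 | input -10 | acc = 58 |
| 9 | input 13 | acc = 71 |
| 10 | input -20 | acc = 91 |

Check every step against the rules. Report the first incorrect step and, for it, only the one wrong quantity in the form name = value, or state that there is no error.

step 8, acc = 57

Recomputing the run from the initial state:
step 1: acc = 19
step 2: acc = 11
step 3: acc = 28
step 4: acc = 44
step 5: acc = 60
step 6: acc = 61
step 7: acc = 47
step 8: acc = 57
step 9: acc = 70
step 10: acc = 90
The first disagreement with the record is at step 8, where the value should be acc = 57.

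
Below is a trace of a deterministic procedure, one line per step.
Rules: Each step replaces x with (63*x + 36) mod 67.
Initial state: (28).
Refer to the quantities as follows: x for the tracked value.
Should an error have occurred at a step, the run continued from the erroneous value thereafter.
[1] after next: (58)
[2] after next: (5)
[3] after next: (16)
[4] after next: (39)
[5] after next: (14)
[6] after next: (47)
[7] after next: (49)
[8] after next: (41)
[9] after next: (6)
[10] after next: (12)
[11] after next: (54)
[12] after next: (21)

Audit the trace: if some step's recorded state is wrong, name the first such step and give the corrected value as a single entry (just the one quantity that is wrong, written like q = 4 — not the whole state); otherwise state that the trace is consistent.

step 11, x = 55

Recomputing the run from the initial state:
step 1: x = 58
step 2: x = 5
step 3: x = 16
step 4: x = 39
step 5: x = 14
step 6: x = 47
step 7: x = 49
step 8: x = 41
step 9: x = 6
step 10: x = 12
step 11: x = 55
step 12: x = 17
The first disagreement with the trace is at step 11, where the value should be x = 55.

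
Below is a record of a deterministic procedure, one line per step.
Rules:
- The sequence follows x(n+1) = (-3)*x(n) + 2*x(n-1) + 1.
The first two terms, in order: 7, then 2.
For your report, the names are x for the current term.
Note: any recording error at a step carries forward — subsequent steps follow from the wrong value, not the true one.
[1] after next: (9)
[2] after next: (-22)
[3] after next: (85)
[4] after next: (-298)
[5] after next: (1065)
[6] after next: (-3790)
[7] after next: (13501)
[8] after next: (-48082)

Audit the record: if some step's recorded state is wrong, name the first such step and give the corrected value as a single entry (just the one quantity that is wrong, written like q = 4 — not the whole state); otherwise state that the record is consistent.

step 1: x = -3*(2) + (2)*(7) + (1) = 9 -> checks out
step 2: x = -3*(9) + (2)*(2) + (1) = -22 -> same as recorded
step 3: x = -3*(-22) + (2)*(9) + (1) = 85 -> matches
step 4: x = -3*(85) + (2)*(-22) + (1) = -298 -> verified
step 5: x = -3*(-298) + (2)*(85) + (1) = 1065 -> same as recorded
step 6: x = -3*(1065) + (2)*(-298) + (1) = -3790 -> matches
step 7: x = -3*(-3790) + (2)*(1065) + (1) = 13501 -> no discrepancy
step 8: x = -3*(13501) + (2)*(-3790) + (1) = -48082 -> verified
The recomputation confirms every line.

no error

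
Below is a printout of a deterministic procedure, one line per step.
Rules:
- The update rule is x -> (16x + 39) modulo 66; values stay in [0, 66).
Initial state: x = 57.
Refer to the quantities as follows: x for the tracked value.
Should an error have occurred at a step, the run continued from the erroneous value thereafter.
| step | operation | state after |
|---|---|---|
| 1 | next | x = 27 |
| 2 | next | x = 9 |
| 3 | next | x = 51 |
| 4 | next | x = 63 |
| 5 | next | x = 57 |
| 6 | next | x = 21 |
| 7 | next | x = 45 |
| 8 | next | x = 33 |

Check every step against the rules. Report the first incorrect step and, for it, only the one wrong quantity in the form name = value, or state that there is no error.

Recomputing the run from the initial state:
step 1: x = 27
step 2: x = 9
step 3: x = 51
step 4: x = 63
step 5: x = 57
step 6: x = 27
step 7: x = 9
step 8: x = 51
The first disagreement with the printout is at step 6, where the value should be x = 27.

step 6, x = 27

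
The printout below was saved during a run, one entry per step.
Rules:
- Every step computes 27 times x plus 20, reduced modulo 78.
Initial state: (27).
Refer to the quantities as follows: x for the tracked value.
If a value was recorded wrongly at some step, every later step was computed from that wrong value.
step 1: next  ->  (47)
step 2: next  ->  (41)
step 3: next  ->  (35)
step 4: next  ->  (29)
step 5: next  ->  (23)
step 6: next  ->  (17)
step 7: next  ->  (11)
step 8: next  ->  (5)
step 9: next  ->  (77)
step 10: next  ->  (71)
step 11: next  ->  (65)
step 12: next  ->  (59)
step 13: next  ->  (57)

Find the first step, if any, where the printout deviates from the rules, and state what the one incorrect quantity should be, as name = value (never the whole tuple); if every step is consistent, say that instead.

1. x = (27*27 + 20) mod 78 = 47 (consistent with the printout)
2. x = (27*47 + 20) mod 78 = 41 (verified)
3. x = (27*41 + 20) mod 78 = 35 (same as recorded)
4. x = (27*35 + 20) mod 78 = 29 (checks out)
5. x = (27*29 + 20) mod 78 = 23 (confirmed correct)
6. x = (27*23 + 20) mod 78 = 17 (in agreement)
7. x = (27*17 + 20) mod 78 = 11 (confirmed correct)
8. x = (27*11 + 20) mod 78 = 5 (in agreement)
9. x = (27*5 + 20) mod 78 = 77 (checks out)
10. x = (27*77 + 20) mod 78 = 71 (checks out)
11. x = (27*71 + 20) mod 78 = 65 (no discrepancy)
12. x = (27*65 + 20) mod 78 = 59 (verified)
13. x = (27*59 + 20) mod 78 = 53 (first mismatch against the printout)
So the first discrepancy is step 13, where the right value is x = 53.

step 13, x = 53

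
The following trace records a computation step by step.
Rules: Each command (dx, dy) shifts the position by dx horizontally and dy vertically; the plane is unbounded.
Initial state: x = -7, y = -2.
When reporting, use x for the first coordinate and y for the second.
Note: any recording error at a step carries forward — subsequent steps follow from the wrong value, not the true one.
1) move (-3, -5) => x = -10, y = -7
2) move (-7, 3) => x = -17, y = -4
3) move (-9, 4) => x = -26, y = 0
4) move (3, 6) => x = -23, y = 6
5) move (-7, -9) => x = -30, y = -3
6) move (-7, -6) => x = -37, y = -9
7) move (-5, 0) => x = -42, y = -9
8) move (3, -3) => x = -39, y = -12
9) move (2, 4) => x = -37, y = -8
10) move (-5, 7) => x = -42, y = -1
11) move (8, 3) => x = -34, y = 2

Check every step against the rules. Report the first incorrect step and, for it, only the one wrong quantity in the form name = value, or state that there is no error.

Step 1: x = -7 + (-3) = -10, y = -2 + (-5) = -7 — agrees with the trace.
Step 2: x = -10 + (-7) = -17, y = -7 + (3) = -4 — verified.
Step 3: x = -17 + (-9) = -26, y = -4 + (4) = 0 — matches.
Step 4: x = -26 + (3) = -23, y = 0 + (6) = 6 — verified.
Step 5: x = -23 + (-7) = -30, y = 6 + (-9) = -3 — exactly as logged.
Step 6: x = -30 + (-7) = -37, y = -3 + (-6) = -9 — verified.
Step 7: x = -37 + (-5) = -42, y = -9 + (0) = -9 — agrees with the trace.
Step 8: x = -42 + (3) = -39, y = -9 + (-3) = -12 — in agreement.
Step 9: x = -39 + (2) = -37, y = -12 + (4) = -8 — agrees with the trace.
Step 10: x = -37 + (-5) = -42, y = -8 + (7) = -1 — verified.
Step 11: x = -42 + (8) = -34, y = -1 + (3) = 2 — verified.
Nothing is out of place; the run is error-free.

no error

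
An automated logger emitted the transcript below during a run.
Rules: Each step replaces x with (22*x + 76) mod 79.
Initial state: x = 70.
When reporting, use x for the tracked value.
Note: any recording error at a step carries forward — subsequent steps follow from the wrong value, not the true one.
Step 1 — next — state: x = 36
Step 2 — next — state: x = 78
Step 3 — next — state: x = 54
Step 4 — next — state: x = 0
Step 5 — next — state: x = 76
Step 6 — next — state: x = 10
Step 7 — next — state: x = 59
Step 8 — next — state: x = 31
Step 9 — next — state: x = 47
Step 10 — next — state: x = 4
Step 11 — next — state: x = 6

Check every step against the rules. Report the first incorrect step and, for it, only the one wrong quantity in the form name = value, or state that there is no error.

Step 1: x = (22*70 + 76) mod 79 = 36 — verified.
Step 2: x = (22*36 + 76) mod 79 = 78 — agrees with the transcript.
Step 3: x = (22*78 + 76) mod 79 = 54 — verified.
Step 4: x = (22*54 + 76) mod 79 = 0 — in agreement.
Step 5: x = (22*0 + 76) mod 79 = 76 — matches.
Step 6: x = (22*76 + 76) mod 79 = 10 — verified.
Step 7: x = (22*10 + 76) mod 79 = 59 — matches.
Step 8: x = (22*59 + 76) mod 79 = 31 — consistent with the transcript.
Step 9: x = (22*31 + 76) mod 79 = 47 — checks out.
Step 10: x = (22*47 + 76) mod 79 = 4 — in agreement.
Step 11: x = (22*4 + 76) mod 79 = 6 — verified.
All entries verified; no error found.

no error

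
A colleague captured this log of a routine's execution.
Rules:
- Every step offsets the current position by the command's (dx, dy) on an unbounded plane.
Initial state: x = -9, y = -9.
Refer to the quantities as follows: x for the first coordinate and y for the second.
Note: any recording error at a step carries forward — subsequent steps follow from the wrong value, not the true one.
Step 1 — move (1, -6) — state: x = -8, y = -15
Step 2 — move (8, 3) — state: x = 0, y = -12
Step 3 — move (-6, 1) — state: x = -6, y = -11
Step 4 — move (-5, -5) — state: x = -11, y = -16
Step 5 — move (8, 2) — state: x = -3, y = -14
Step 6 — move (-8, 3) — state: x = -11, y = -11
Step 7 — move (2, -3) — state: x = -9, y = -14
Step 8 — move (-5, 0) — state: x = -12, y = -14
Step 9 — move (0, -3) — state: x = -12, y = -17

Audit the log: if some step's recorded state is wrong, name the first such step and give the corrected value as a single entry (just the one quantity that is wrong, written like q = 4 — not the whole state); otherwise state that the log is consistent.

step 1: x = -9 + (1) = -8, y = -9 + (-6) = -15 -> in agreement
step 2: x = -8 + (8) = 0, y = -15 + (3) = -12 -> same as recorded
step 3: x = 0 + (-6) = -6, y = -12 + (1) = -11 -> matches
step 4: x = -6 + (-5) = -11, y = -11 + (-5) = -16 -> consistent with the log
step 5: x = -11 + (8) = -3, y = -16 + (2) = -14 -> in agreement
step 6: x = -3 + (-8) = -11, y = -14 + (3) = -11 -> in agreement
step 7: x = -11 + (2) = -9, y = -11 + (-3) = -14 -> checks out
step 8: x = -9 + (-5) = -14, y = -14 + (0) = -14 -> the log has a different value
That makes step 8 the first incorrect line — x = -14 is what it should show.

step 8, x = -14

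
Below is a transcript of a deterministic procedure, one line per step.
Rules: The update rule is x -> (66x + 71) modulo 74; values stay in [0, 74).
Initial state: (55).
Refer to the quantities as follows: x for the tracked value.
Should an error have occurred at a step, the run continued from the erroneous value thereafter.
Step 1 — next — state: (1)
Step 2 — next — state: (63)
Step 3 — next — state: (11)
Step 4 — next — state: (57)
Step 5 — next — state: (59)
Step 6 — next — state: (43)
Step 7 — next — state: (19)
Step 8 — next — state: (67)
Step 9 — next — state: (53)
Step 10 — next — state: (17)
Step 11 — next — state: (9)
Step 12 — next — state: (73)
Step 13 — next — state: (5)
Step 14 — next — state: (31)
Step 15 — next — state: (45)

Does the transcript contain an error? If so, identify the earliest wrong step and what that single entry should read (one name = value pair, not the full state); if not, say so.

step 7, x = 23

step 1: x = (66*55 + 71) mod 74 = 1 -> consistent with the transcript
step 2: x = (66*1 + 71) mod 74 = 63 -> same as recorded
step 3: x = (66*63 + 71) mod 74 = 11 -> exactly as logged
step 4: x = (66*11 + 71) mod 74 = 57 -> checks out
step 5: x = (66*57 + 71) mod 74 = 59 -> confirmed correct
step 6: x = (66*59 + 71) mod 74 = 43 -> in agreement
step 7: x = (66*43 + 71) mod 74 = 23 -> the transcript disagrees here
So the first discrepancy is step 7, where the right value is x = 23.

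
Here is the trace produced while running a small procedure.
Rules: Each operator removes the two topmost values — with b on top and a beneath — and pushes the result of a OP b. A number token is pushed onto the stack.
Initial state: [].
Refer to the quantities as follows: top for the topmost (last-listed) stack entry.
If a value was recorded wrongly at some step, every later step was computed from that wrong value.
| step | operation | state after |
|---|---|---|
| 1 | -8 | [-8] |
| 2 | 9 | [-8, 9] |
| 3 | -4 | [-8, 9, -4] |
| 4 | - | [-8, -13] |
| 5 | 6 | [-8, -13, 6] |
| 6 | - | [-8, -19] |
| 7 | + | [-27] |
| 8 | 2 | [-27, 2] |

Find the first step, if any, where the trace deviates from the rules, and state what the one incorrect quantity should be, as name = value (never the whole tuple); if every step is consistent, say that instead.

step 4, top = 13

Recomputing the run from the initial state:
step 1: [-8]
step 2: [-8, 9]
step 3: [-8, 9, -4]
step 4: [-8, 13]
step 5: [-8, 13, 6]
step 6: [-8, 7]
step 7: [-1]
step 8: [-1, 2]
The first disagreement with the trace is at step 4, where the value should be top = 13.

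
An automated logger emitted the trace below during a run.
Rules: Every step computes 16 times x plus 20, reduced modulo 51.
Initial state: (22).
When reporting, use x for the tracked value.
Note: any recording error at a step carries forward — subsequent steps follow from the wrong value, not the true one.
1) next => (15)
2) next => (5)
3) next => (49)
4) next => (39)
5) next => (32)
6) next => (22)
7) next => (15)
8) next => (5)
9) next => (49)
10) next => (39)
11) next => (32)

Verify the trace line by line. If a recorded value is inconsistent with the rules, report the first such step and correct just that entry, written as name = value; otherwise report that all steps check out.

no error

Recomputing the run from the initial state:
step 1: x = 15
step 2: x = 5
step 3: x = 49
step 4: x = 39
step 5: x = 32
step 6: x = 22
step 7: x = 15
step 8: x = 5
step 9: x = 49
step 10: x = 39
step 11: x = 32
This matches the trace at every step.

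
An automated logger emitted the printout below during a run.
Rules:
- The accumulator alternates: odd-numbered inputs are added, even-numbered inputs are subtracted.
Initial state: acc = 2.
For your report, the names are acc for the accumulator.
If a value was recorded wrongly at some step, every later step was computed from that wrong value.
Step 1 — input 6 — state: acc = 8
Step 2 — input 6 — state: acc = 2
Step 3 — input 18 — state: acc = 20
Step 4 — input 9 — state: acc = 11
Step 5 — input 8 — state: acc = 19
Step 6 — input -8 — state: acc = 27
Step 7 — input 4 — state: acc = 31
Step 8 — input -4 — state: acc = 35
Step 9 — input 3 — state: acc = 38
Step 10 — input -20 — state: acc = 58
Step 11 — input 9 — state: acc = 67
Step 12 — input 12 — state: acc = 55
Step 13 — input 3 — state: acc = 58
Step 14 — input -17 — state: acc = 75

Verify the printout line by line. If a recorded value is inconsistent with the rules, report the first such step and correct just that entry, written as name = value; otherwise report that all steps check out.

Recomputing the run from the initial state:
step 1: acc = 8
step 2: acc = 2
step 3: acc = 20
step 4: acc = 11
step 5: acc = 19
step 6: acc = 27
step 7: acc = 31
step 8: acc = 35
step 9: acc = 38
step 10: acc = 58
step 11: acc = 67
step 12: acc = 55
step 13: acc = 58
step 14: acc = 75
This matches the printout at every step.

no error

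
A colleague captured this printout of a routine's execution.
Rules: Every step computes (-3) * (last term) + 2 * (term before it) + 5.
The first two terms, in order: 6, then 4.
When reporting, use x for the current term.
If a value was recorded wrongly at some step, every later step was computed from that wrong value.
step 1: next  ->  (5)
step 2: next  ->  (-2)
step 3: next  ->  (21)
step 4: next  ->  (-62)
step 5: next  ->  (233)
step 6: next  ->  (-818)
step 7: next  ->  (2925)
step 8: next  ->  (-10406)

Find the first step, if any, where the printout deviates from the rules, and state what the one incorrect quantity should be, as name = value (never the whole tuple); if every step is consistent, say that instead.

no error

step 1: x = -3*(4) + (2)*(6) + (5) = 5 -> confirmed correct
step 2: x = -3*(5) + (2)*(4) + (5) = -2 -> same as recorded
step 3: x = -3*(-2) + (2)*(5) + (5) = 21 -> no discrepancy
step 4: x = -3*(21) + (2)*(-2) + (5) = -62 -> verified
step 5: x = -3*(-62) + (2)*(21) + (5) = 233 -> verified
step 6: x = -3*(233) + (2)*(-62) + (5) = -818 -> exactly as logged
step 7: x = -3*(-818) + (2)*(233) + (5) = 2925 -> same as recorded
step 8: x = -3*(2925) + (2)*(-818) + (5) = -10406 -> no discrepancy
All steps check out; nothing to correct.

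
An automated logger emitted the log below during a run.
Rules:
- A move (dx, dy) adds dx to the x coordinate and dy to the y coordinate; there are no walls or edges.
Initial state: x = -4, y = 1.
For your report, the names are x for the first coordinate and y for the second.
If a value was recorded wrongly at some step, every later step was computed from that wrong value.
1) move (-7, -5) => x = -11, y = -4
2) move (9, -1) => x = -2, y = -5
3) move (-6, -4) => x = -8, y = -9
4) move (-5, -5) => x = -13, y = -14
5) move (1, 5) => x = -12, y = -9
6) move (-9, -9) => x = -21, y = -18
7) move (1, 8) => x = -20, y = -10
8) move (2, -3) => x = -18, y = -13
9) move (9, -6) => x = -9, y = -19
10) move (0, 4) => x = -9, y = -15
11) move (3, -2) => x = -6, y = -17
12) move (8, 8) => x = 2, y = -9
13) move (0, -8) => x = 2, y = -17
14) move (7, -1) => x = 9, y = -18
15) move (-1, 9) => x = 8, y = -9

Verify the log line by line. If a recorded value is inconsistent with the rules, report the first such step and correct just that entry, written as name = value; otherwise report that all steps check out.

1. x = -4 + (-7) = -11, y = 1 + (-5) = -4 (no discrepancy)
2. x = -11 + (9) = -2, y = -4 + (-1) = -5 (same as recorded)
3. x = -2 + (-6) = -8, y = -5 + (-4) = -9 (agrees with the log)
4. x = -8 + (-5) = -13, y = -9 + (-5) = -14 (agrees with the log)
5. x = -13 + (1) = -12, y = -14 + (5) = -9 (consistent with the log)
6. x = -12 + (-9) = -21, y = -9 + (-9) = -18 (agrees with the log)
7. x = -21 + (1) = -20, y = -18 + (8) = -10 (agrees with the log)
8. x = -20 + (2) = -18, y = -10 + (-3) = -13 (same as recorded)
9. x = -18 + (9) = -9, y = -13 + (-6) = -19 (agrees with the log)
10. x = -9 + (0) = -9, y = -19 + (4) = -15 (matches)
11. x = -9 + (3) = -6, y = -15 + (-2) = -17 (matches)
12. x = -6 + (8) = 2, y = -17 + (8) = -9 (same as recorded)
13. x = 2 + (0) = 2, y = -9 + (-8) = -17 (agrees with the log)
14. x = 2 + (7) = 9, y = -17 + (-1) = -18 (same as recorded)
15. x = 9 + (-1) = 8, y = -18 + (9) = -9 (matches)
The recomputation confirms every line.

no error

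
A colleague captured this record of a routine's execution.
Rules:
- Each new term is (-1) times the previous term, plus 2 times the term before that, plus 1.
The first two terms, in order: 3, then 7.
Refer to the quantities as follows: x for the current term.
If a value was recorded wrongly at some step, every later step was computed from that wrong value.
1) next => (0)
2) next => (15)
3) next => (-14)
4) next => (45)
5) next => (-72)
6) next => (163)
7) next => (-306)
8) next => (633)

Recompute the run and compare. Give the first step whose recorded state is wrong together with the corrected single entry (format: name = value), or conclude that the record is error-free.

Step 1: x = -1*(7) + (2)*(3) + (1) = 0 — exactly as logged.
Step 2: x = -1*(0) + (2)*(7) + (1) = 15 — exactly as logged.
Step 3: x = -1*(15) + (2)*(0) + (1) = -14 — exactly as logged.
Step 4: x = -1*(-14) + (2)*(15) + (1) = 45 — matches.
Step 5: x = -1*(45) + (2)*(-14) + (1) = -72 — consistent with the record.
Step 6: x = -1*(-72) + (2)*(45) + (1) = 163 — in agreement.
Step 7: x = -1*(163) + (2)*(-72) + (1) = -306 — exactly as logged.
Step 8: x = -1*(-306) + (2)*(163) + (1) = 633 — consistent with the record.
The recomputation confirms every line.

no error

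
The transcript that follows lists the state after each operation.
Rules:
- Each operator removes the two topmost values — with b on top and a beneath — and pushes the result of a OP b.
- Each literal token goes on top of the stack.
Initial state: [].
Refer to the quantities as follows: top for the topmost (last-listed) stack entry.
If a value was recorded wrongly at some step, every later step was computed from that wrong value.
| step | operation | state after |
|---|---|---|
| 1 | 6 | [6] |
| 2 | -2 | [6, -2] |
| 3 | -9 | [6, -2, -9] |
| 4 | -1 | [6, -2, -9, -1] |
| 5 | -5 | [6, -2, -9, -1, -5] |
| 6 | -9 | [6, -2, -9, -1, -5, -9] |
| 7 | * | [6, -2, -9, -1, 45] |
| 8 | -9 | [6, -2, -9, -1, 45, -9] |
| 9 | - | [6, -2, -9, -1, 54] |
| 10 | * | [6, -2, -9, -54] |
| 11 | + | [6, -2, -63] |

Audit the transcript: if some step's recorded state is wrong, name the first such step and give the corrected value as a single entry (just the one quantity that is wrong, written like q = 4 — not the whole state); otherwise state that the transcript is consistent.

Recomputing the run from the initial state:
step 1: [6]
step 2: [6, -2]
step 3: [6, -2, -9]
step 4: [6, -2, -9, -1]
step 5: [6, -2, -9, -1, -5]
step 6: [6, -2, -9, -1, -5, -9]
step 7: [6, -2, -9, -1, 45]
step 8: [6, -2, -9, -1, 45, -9]
step 9: [6, -2, -9, -1, 54]
step 10: [6, -2, -9, -54]
step 11: [6, -2, -63]
This matches the transcript at every step.

no error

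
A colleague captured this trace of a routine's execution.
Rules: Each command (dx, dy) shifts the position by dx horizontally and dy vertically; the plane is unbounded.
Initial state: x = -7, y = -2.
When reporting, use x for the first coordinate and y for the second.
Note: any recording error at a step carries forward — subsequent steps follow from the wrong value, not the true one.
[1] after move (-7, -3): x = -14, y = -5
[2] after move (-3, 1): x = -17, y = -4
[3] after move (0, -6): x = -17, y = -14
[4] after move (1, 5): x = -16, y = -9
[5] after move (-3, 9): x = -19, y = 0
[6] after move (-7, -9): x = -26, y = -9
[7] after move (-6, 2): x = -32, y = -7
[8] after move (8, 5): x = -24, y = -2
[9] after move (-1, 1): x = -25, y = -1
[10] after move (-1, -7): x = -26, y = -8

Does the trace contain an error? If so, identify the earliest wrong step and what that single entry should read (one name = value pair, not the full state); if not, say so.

step 3, y = -10

1. x = -7 + (-7) = -14, y = -2 + (-3) = -5 (in agreement)
2. x = -14 + (-3) = -17, y = -5 + (1) = -4 (no discrepancy)
3. x = -17 + (0) = -17, y = -4 + (-6) = -10 (the recorded entry deviates here)
Conclusion: step 3 carries the first error; the entry should be y = -10.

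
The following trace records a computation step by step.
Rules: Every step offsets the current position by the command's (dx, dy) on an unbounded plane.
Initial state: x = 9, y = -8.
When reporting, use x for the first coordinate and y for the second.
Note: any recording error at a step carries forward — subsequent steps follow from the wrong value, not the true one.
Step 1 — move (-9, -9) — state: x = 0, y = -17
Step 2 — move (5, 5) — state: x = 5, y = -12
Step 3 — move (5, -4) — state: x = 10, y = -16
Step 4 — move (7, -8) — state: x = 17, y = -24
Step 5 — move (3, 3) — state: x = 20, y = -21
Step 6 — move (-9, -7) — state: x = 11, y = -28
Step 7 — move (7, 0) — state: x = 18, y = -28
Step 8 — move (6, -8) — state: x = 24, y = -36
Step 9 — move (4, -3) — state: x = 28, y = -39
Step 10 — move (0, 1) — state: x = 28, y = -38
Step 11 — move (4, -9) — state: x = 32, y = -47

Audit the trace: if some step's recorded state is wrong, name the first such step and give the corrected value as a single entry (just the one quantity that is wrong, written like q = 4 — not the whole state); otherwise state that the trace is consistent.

Recomputing the run from the initial state:
step 1: x = 0, y = -17
step 2: x = 5, y = -12
step 3: x = 10, y = -16
step 4: x = 17, y = -24
step 5: x = 20, y = -21
step 6: x = 11, y = -28
step 7: x = 18, y = -28
step 8: x = 24, y = -36
step 9: x = 28, y = -39
step 10: x = 28, y = -38
step 11: x = 32, y = -47
This matches the trace at every step.

no error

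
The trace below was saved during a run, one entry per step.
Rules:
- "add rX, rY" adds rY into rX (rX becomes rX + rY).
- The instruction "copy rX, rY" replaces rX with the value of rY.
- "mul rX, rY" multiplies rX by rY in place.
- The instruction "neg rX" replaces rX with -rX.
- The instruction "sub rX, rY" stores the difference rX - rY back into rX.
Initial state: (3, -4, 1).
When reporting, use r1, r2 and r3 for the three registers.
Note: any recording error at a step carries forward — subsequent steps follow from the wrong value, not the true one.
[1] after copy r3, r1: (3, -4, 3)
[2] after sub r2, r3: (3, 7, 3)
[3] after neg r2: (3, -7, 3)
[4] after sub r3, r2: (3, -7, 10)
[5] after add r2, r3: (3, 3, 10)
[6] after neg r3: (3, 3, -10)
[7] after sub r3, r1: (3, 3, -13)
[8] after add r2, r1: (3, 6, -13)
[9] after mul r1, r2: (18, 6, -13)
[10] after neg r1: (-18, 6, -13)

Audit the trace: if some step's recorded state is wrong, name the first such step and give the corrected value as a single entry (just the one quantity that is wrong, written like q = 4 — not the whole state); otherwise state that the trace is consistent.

step 2, r2 = -7

1. r3 = 3 (no discrepancy)
2. r2 = -4 - 3 = -7 (the recorded entry deviates here)
That makes step 2 the first incorrect line — r2 = -7 is what it should show.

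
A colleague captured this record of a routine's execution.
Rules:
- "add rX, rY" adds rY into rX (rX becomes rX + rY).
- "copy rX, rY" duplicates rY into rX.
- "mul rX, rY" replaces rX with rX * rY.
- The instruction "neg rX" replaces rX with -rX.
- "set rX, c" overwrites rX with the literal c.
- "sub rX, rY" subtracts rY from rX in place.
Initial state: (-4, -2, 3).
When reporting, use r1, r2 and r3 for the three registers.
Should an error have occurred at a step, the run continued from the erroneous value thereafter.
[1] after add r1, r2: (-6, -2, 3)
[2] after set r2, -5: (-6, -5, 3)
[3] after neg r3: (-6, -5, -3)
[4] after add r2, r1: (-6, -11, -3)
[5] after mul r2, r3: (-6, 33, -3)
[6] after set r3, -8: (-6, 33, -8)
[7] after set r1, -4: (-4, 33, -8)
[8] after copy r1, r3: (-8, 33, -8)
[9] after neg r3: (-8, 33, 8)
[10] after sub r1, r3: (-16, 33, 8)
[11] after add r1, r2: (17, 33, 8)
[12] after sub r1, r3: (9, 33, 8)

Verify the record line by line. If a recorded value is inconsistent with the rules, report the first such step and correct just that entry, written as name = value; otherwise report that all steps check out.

no error

Recomputing the run from the initial state:
step 1: r1 = -6, r2 = -2, r3 = 3
step 2: r1 = -6, r2 = -5, r3 = 3
step 3: r1 = -6, r2 = -5, r3 = -3
step 4: r1 = -6, r2 = -11, r3 = -3
step 5: r1 = -6, r2 = 33, r3 = -3
step 6: r1 = -6, r2 = 33, r3 = -8
step 7: r1 = -4, r2 = 33, r3 = -8
step 8: r1 = -8, r2 = 33, r3 = -8
step 9: r1 = -8, r2 = 33, r3 = 8
step 10: r1 = -16, r2 = 33, r3 = 8
step 11: r1 = 17, r2 = 33, r3 = 8
step 12: r1 = 9, r2 = 33, r3 = 8
This matches the record at every step.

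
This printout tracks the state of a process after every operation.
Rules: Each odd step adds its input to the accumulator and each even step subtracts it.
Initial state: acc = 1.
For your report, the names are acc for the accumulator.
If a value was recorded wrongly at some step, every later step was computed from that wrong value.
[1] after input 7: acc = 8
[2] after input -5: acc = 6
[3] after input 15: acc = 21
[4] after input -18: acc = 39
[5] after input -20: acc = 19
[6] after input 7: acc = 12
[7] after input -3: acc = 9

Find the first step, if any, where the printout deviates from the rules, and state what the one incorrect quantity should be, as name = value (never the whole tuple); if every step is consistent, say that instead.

step 2, acc = 13

1. acc = 1 + 7 = 8 (confirmed correct)
2. acc = 8 - -5 = 13 (not what was recorded)
The earliest wrong entry is at step 2: it should read acc = 13.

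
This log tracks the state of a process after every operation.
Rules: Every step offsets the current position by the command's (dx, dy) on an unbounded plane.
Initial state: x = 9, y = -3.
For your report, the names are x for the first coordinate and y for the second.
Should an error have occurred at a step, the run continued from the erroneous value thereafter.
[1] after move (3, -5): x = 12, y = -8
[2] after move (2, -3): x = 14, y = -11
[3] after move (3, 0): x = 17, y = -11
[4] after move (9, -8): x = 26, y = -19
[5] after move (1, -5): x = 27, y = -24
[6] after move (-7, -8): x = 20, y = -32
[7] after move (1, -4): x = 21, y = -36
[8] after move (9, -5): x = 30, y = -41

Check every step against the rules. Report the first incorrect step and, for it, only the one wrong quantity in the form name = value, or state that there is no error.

no error

1. x = 9 + (3) = 12, y = -3 + (-5) = -8 (no discrepancy)
2. x = 12 + (2) = 14, y = -8 + (-3) = -11 (agrees with the log)
3. x = 14 + (3) = 17, y = -11 + (0) = -11 (verified)
4. x = 17 + (9) = 26, y = -11 + (-8) = -19 (confirmed correct)
5. x = 26 + (1) = 27, y = -19 + (-5) = -24 (in agreement)
6. x = 27 + (-7) = 20, y = -24 + (-8) = -32 (exactly as logged)
7. x = 20 + (1) = 21, y = -32 + (-4) = -36 (no discrepancy)
8. x = 21 + (9) = 30, y = -36 + (-5) = -41 (verified)
All entries verified; no error found.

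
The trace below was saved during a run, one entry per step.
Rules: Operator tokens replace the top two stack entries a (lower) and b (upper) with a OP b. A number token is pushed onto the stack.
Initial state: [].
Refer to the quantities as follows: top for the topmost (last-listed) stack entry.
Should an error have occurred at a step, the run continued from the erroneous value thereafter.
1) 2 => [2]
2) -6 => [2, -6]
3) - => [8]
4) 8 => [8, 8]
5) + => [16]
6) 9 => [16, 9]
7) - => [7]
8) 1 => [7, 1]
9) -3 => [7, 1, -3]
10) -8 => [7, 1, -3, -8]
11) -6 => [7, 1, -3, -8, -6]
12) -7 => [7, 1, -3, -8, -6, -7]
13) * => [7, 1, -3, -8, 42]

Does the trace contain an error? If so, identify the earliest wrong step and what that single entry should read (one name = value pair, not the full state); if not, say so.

Recomputing the run from the initial state:
step 1: [2]
step 2: [2, -6]
step 3: [8]
step 4: [8, 8]
step 5: [16]
step 6: [16, 9]
step 7: [7]
step 8: [7, 1]
step 9: [7, 1, -3]
step 10: [7, 1, -3, -8]
step 11: [7, 1, -3, -8, -6]
step 12: [7, 1, -3, -8, -6, -7]
step 13: [7, 1, -3, -8, 42]
This matches the trace at every step.

no error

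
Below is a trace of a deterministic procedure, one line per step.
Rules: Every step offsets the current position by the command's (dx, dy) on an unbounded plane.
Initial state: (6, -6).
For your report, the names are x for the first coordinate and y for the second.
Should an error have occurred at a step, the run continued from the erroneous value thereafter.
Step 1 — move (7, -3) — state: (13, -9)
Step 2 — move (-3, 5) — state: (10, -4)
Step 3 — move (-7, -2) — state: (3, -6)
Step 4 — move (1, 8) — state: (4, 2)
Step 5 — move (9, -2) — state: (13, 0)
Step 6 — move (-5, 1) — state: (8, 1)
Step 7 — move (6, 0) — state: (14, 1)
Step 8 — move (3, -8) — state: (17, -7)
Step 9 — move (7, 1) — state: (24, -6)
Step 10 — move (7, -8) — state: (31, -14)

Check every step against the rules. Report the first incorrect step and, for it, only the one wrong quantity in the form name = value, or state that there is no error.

no error

1. x = 6 + (7) = 13, y = -6 + (-3) = -9 (same as recorded)
2. x = 13 + (-3) = 10, y = -9 + (5) = -4 (consistent with the trace)
3. x = 10 + (-7) = 3, y = -4 + (-2) = -6 (matches)
4. x = 3 + (1) = 4, y = -6 + (8) = 2 (matches)
5. x = 4 + (9) = 13, y = 2 + (-2) = 0 (in agreement)
6. x = 13 + (-5) = 8, y = 0 + (1) = 1 (agrees with the trace)
7. x = 8 + (6) = 14, y = 1 + (0) = 1 (no discrepancy)
8. x = 14 + (3) = 17, y = 1 + (-8) = -7 (agrees with the trace)
9. x = 17 + (7) = 24, y = -7 + (1) = -6 (in agreement)
10. x = 24 + (7) = 31, y = -6 + (-8) = -14 (exactly as logged)
Each recorded entry agrees with the recomputation.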